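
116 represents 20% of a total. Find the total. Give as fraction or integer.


Given: 116 is 20% of the whole
Set up: 116 = 20/100 * whole
whole = 116 * 100 / 20
whole = 11600 / 20
whole = 580

580


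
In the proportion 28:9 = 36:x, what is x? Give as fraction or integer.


Setting up: 28/9 = 36/x
Cross multiply: 28 * x = 9 * 36
28x = 324
x = 324/28
x = 81/7

81/7


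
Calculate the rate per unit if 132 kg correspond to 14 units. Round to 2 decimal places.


Total kg = 132
Number of units = 14
Unit rate = 132 / 14
= 9.43 kg per unit

9.43


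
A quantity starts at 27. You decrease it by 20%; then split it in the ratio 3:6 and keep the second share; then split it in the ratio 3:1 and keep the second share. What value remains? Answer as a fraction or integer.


Start with 27.
Step 1: Decrease by 20%: 27 * 80/100 = 108/5
Step 2: Split 3:6, second share = 108/5 * 6/9 = 72/5
Step 3: Split 3:1, second share = 72/5 * 1/4 = 18/5
Final result = 18/5

18/5


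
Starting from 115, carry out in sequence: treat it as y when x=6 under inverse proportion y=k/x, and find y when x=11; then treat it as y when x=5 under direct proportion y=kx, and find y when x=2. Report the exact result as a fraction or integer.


Start with 115.
Step 1: Inverse prop: k = (115)*6; new y = k/11 = 115*6/11 = 690/11
Step 2: Direct prop: k = (690/11)/5; new y = k*2 = 690/11*2/5 = 276/11
Final result = 276/11

276/11


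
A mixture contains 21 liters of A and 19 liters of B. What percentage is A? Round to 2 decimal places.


Volume of A = 21 L
Volume of B = 19 L
Total volume = 21 + 19 = 40 L
Percentage of A = (21/40) * 100
= 52.50%

52.50


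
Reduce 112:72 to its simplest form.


Find GCD(112, 72)
GCD = 8
Divide both by 8: 112/8 = 14, 72/8 = 9
Simplified ratio = 14:9

14:9


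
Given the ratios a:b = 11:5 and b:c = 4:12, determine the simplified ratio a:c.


Given a:b = 11:5 and b:c = 4:12
Make b consistent. Multiply first ratio by 4: a:b = 44:20
Multiply second ratio by 5: b:c = 20:60
Now b = 20 in both, so a:b:c = 44:20:60
Therefore a:c = 44:60
Simplify by GCD: a:c = 11:15

11:15


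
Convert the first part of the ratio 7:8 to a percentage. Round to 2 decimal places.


Total parts = 7 + 8 = 15
First part fraction = 7/15
Percentage = (7/15) * 100
= 0.466667 * 100
= 46.67%

46.67


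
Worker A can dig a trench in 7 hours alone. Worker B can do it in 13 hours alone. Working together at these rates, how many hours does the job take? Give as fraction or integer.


Rate of A = 1/7 job per hour
Rate of B = 1/13 job per hour
Combined rate = 1/7 + 1/13
Find common denominator: (13 + 7)/(7*13) = 20/91
Combined rate = 20/91 job per hour
Time together = 1 / (20/91) = 91/20 hours

91/20


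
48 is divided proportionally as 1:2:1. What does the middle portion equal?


Ratio = 1:2:1
Total parts = 1 + 2 + 1 = 4
Value per part = 48 / 4 = 12
First share = 1 * 12 = 12
Middle share = 2 * 12 = 24
Third share = 1 * 12 = 12

24


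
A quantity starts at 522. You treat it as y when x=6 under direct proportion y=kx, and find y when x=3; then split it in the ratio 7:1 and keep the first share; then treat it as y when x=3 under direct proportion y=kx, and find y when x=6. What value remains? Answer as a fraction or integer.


Start with 522.
Step 1: Direct prop: k = (522)/6; new y = k*3 = 522*3/6 = 261
Step 2: Split 7:1, first share = 261 * 7/8 = 1827/8
Step 3: Direct prop: k = (1827/8)/3; new y = k*6 = 1827/8*6/3 = 1827/4
Final result = 1827/4

1827/4


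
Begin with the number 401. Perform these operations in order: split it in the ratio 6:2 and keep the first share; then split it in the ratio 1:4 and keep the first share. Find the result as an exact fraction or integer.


Start with 401.
Step 1: Split 6:2, first share = 401 * 6/8 = 1203/4
Step 2: Split 1:4, first share = 1203/4 * 1/5 = 1203/20
Final result = 1203/20

1203/20


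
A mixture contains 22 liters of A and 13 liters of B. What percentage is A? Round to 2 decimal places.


Volume of A = 22 L
Volume of B = 13 L
Total volume = 22 + 13 = 35 L
Percentage of A = (22/35) * 100
= 62.86%

62.86


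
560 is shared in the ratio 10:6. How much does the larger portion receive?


Total parts = 10 + 6 = 16
Value per part = 560 / 16 = 35
First share = 10 * 35 = 350
Second share = 6 * 35 = 210
Larger share = 350

350


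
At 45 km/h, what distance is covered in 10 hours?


Using distance = speed * time
Speed = 45 km/h
Time = 10 hours
Distance = 45 * 10
= 450 km

450


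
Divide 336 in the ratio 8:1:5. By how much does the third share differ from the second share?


Total parts = 8 + 1 + 5 = 14
Value per part = 336 / 14 = 24
Shares: 8*24=192, 1*24=24, 5*24=120
Third share = 120, second share = 24
Difference = |120 - 24| = 96

96


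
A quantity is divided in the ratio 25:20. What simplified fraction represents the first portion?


Total parts = 25 + 20 = 45
First part fraction = 25/45
Simplify: 25/45 = 5/9

5/9


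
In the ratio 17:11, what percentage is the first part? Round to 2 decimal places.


Total parts = 17 + 11 = 28
First part fraction = 17/28
Percentage = (17/28) * 100
= 0.607143 * 100
= 60.71%

60.71


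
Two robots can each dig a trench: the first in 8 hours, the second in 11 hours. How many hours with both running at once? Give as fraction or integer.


Rate of A = 1/8 job per hour
Rate of B = 1/11 job per hour
Combined rate = 1/8 + 1/11
Find common denominator: (11 + 8)/(8*11) = 19/88
Combined rate = 19/88 job per hour
Time together = 1 / (19/88) = 88/19 hours

88/19


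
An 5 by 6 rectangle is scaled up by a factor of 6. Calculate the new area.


Original dimensions: 5 x 6
Enlargement factor = 6
New width = 5 * 6 = 30
New height = 6 * 6 = 36
New area = 30 * 36 = 1080

1080


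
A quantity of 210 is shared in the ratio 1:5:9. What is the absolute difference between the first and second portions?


Total parts = 1 + 5 + 9 = 15
Value per part = 210 / 15 = 14
Shares: 1*14=14, 5*14=70, 9*14=126
First share = 14, second share = 70
Difference = |14 - 70| = 56

56


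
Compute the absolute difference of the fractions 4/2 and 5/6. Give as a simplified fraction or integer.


Simplify: 4/2 = 2 and 5/6 = 5/6
Find common denominator: LCD = 6
Convert: 12/6 and 5/6
Difference = |12 - 5|/6 = 7/6
Simplified = 7/6

7/6


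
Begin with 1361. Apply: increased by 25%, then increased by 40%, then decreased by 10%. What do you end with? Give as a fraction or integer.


Start: 1361
Step 1: increase by 25% => multiply by 125/100
  1361 * 125/100 = 6805/4
Step 2: increase by 40% => multiply by 140/100
  6805/4 * 140/100 = 9527/4
Step 3: decrease by 10% => multiply by 90/100
  9527/4 * 90/100 = 85743/40
Final value = 85743/40

85743/40


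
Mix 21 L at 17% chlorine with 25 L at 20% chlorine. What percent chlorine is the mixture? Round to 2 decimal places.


Solute in mixture 1 = 17% of 21 L = 21*17/100 = 357/100 L
Solute in mixture 2 = 20% of 25 L = 25*20/100 = 5 L
Total solute = 357/100 + 5 = 857/100 L
Total volume = 21 + 25 = 46 L
Final concentration = 857/100/46 * 100 = 18.63%

18.63


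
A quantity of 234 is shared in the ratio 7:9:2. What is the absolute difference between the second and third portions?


Total parts = 7 + 9 + 2 = 18
Value per part = 234 / 18 = 13
Shares: 7*13=91, 9*13=117, 2*13=26
Second share = 117, third share = 26
Difference = |117 - 26| = 91

91


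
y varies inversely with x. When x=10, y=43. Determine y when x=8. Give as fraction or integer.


Inverse proportion: y = k/x
Find k: k = 10 * 43 = 430
Compute y at x=8: y = 430/8
y = 215/4

215/4


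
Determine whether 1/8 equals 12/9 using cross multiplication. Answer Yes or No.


Cross multiply to check 1/8 = 12/9
Left cross product: 1 * 9 = 9
Right cross product: 8 * 12 = 96
9 != 96
Not equal, so proportions differ => No

No


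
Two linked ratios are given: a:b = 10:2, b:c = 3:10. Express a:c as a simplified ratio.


Given a:b = 10:2 and b:c = 3:10
Make b consistent. Multiply first ratio by 3: a:b = 30:6
Multiply second ratio by 2: b:c = 6:20
Now b = 6 in both, so a:b:c = 30:6:20
Therefore a:c = 30:20
Simplify by GCD: a:c = 3:2

3:2


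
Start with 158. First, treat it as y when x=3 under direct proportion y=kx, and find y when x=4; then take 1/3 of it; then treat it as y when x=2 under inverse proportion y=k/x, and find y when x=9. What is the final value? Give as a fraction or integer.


Start with 158.
Step 1: Direct prop: k = (158)/3; new y = k*4 = 158*4/3 = 632/3
Step 2: Take 1/3: 632/3 * 1/3 = 632/9
Step 3: Inverse prop: k = (632/9)*2; new y = k/9 = 632/9*2/9 = 1264/81
Final result = 1264/81

1264/81


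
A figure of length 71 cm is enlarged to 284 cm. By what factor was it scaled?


Original length = 71 cm
Scaled length = 284 cm
Scale factor = 284 / 71
= 4

4


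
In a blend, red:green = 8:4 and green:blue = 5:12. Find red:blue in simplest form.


Given a:b = 8:4 and b:c = 5:12
Make b consistent. Multiply first ratio by 5: a:b = 40:20
Multiply second ratio by 4: b:c = 20:48
Now b = 20 in both, so a:b:c = 40:20:48
Therefore a:c = 40:48
Simplify by GCD: a:c = 5:6

5:6


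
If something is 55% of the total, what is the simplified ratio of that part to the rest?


Part = 55%, Remainder = 45%
Ratio = 55:45
GCD(55, 45) = 5
Simplify: 11:9 = 11:9

11:9


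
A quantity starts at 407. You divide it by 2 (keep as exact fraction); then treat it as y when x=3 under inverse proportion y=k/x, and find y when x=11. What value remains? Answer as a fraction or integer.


Start with 407.
Step 1: Divide by 2: 407 / 2 = 407/2
Step 2: Inverse prop: k = (407/2)*3; new y = k/11 = 407/2*3/11 = 111/2
Final result = 111/2

111/2


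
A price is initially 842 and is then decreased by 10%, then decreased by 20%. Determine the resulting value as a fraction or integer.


Start: 842
Step 1: decrease by 10% => multiply by 90/100
  842 * 90/100 = 3789/5
Step 2: decrease by 20% => multiply by 80/100
  3789/5 * 80/100 = 15156/25
Final value = 15156/25

15156/25


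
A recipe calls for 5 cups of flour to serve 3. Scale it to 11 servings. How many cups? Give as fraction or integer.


Original: 5 cups for 3 servings
Target servings = 11
Scaling factor = 11/3
New amount = 5 * 11/3
= 55/3
= 55/3 cups

55/3


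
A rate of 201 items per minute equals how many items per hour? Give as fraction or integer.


Converting from per minute to per hour
Rate = 201 items per minute
Multiply by 60: 201 * 60
= 12060 items per hour

12060


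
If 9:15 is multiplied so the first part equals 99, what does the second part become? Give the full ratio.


Original ratio: 9:15
First term target: 99
Scale factor = 99 / 9 = 11
Multiply second term: 15 * 11 = 165
Equivalent ratio = 99:165

99:165


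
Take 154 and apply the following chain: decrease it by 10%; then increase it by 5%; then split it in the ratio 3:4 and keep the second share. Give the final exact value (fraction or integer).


Start with 154.
Step 1: Decrease by 10%: 154 * 90/100 = 693/5
Step 2: Increase by 5%: 693/5 * 105/100 = 14553/100
Step 3: Split 3:4, second share = 14553/100 * 4/7 = 2079/25
Final result = 2079/25

2079/25


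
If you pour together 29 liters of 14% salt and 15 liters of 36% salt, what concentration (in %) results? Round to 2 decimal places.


Solute in mixture 1 = 14% of 29 L = 29*14/100 = 203/50 L
Solute in mixture 2 = 36% of 15 L = 15*36/100 = 27/5 L
Total solute = 203/50 + 27/5 = 473/50 L
Total volume = 29 + 15 = 44 L
Final concentration = 473/50/44 * 100 = 21.50%

21.50


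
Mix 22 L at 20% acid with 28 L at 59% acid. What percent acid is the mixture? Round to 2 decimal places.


Solute in mixture 1 = 20% of 22 L = 22*20/100 = 22/5 L
Solute in mixture 2 = 59% of 28 L = 28*59/100 = 413/25 L
Total solute = 22/5 + 413/25 = 523/25 L
Total volume = 22 + 28 = 50 L
Final concentration = 523/25/50 * 100 = 41.84%

41.84


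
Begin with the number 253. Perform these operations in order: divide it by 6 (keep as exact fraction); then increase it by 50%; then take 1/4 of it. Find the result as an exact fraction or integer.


Start with 253.
Step 1: Divide by 6: 253 / 6 = 253/6
Step 2: Increase by 50%: 253/6 * 150/100 = 253/4
Step 3: Take 1/4: 253/4 * 1/4 = 253/16
Final result = 253/16

253/16


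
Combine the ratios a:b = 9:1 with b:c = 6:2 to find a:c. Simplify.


Given a:b = 9:1 and b:c = 6:2
Make b consistent. Multiply first ratio by 6: a:b = 54:6
Multiply second ratio by 1: b:c = 6:2
Now b = 6 in both, so a:b:c = 54:6:2
Therefore a:c = 54:2
Simplify by GCD: a:c = 27:1

27:1


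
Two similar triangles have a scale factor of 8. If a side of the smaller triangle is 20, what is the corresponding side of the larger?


Similar triangles have proportional sides
Scale factor = 8
Smaller side = 20
Corresponding larger side = 20 * 8
= 160

160


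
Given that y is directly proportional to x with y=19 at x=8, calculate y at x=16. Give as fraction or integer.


Direct proportion: y = kx
Find k: k = 19/8 = 19/8
Compute y at x=16: y = 19/8 * 16
y = 38

38


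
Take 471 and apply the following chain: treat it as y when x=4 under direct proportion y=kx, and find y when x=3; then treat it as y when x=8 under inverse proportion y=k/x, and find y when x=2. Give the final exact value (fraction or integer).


Start with 471.
Step 1: Direct prop: k = (471)/4; new y = k*3 = 471*3/4 = 1413/4
Step 2: Inverse prop: k = (1413/4)*8; new y = k/2 = 1413/4*8/2 = 1413
Final result = 1413

1413


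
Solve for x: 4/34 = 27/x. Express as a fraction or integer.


Setting up: 4/34 = 27/x
Cross multiply: 4 * x = 34 * 27
4x = 918
x = 918/4
x = 459/2

459/2


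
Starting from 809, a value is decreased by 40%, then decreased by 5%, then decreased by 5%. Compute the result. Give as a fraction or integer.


Start: 809
Step 1: decrease by 40% => multiply by 60/100
  809 * 60/100 = 2427/5
Step 2: decrease by 5% => multiply by 95/100
  2427/5 * 95/100 = 46113/100
Step 3: decrease by 5% => multiply by 95/100
  46113/100 * 95/100 = 876147/2000
Final value = 876147/2000

876147/2000


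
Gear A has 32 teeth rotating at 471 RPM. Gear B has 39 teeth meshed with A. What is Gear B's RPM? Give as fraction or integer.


Gear ratio: teeth_A * RPM_A = teeth_B * RPM_B
32 * 471 = 39 * RPM_B
15072 = 39 * RPM_B
RPM_B = 15072 / 39
RPM_B = 5024/13

5024/13


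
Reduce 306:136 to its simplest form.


Find GCD(306, 136)
GCD = 34
Divide both by 34: 306/34 = 9, 136/34 = 4
Simplified ratio = 9:4

9:4


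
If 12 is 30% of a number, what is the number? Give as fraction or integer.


Given: 12 is 30% of the whole
Set up: 12 = 30/100 * whole
whole = 12 * 100 / 30
whole = 1200 / 30
whole = 40

40


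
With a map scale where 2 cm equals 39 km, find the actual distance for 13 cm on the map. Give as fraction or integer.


Map scale: 2 cm = 39 km
Measured distance on map = 13 cm
Set up proportion: 13 * 39 / 2
= 507 / 2
= 507/2 km

507/2


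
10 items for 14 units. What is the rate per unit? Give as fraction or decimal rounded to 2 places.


Total items = 10
Number of units = 14
Unit rate = 10 / 14
= 0.71 items per unit

0.71


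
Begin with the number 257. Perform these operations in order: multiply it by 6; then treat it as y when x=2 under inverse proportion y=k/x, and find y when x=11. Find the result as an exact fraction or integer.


Start with 257.
Step 1: Multiply by 6: 257 * 6 = 1542
Step 2: Inverse prop: k = (1542)*2; new y = k/11 = 1542*2/11 = 3084/11
Final result = 3084/11

3084/11


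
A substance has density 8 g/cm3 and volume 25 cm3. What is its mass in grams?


Using mass = density * volume
Density = 8 g/cm3
Volume = 25 cm3
Mass = 8 * 25
= 200 g

200


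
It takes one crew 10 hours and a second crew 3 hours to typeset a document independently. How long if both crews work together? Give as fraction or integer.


Rate of A = 1/10 job per hour
Rate of B = 1/3 job per hour
Combined rate = 1/10 + 1/3
Find common denominator: (3 + 10)/(10*3) = 13/30
Combined rate = 13/30 job per hour
Time together = 1 / (13/30) = 30/13 hours

30/13


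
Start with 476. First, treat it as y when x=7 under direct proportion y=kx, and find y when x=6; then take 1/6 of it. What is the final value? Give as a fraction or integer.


Start with 476.
Step 1: Direct prop: k = (476)/7; new y = k*6 = 476*6/7 = 408
Step 2: Take 1/6: 408 * 1/6 = 68
Final result = 68

68


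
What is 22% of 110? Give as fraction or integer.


Compute 22% of 110
Convert percentage: 22% = 22/100
Multiply: 110 * 22/100
= 2420/100
= 121/5

121/5


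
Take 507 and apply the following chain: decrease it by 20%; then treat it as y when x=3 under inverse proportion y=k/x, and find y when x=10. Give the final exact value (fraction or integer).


Start with 507.
Step 1: Decrease by 20%: 507 * 80/100 = 2028/5
Step 2: Inverse prop: k = (2028/5)*3; new y = k/10 = 2028/5*3/10 = 3042/25
Final result = 3042/25

3042/25


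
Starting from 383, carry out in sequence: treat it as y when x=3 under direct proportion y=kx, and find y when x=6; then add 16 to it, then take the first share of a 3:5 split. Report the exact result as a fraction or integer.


Start with 383.
Step 1: Direct prop: k = (383)/3; new y = k*6 = 383*6/3 = 766
Step 2: Add 16: 766+16=782; split 3:5 first = 782*3/8 = 1173/4
Final result = 1173/4

1173/4


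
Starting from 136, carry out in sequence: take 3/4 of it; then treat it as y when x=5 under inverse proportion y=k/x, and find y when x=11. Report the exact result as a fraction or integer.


Start with 136.
Step 1: Take 3/4: 136 * 3/4 = 102
Step 2: Inverse prop: k = (102)*5; new y = k/11 = 102*5/11 = 510/11
Final result = 510/11

510/11


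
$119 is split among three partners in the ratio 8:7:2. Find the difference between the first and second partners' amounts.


Total parts = 8 + 7 + 2 = 17
Value per part = 119 / 17 = 7
Shares: 8*7=56, 7*7=49, 2*7=14
First share = 56, second share = 49
Difference = |56 - 49| = 7

7


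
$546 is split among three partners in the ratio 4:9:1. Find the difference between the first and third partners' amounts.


Total parts = 4 + 9 + 1 = 14
Value per part = 546 / 14 = 39
Shares: 4*39=156, 9*39=351, 1*39=39
First share = 156, third share = 39
Difference = |156 - 39| = 117

117


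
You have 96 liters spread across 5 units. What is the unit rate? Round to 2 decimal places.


Total liters = 96
Number of units = 5
Unit rate = 96 / 5
= 19.20 liters per unit

19.20


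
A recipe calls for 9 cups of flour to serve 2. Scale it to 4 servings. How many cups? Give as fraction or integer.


Original: 9 cups for 2 servings
Target servings = 4
Scaling factor = 4/2
New amount = 9 * 4/2
= 36/2
= 18 cups

18


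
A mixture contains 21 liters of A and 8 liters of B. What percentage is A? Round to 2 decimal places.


Volume of A = 21 L
Volume of B = 8 L
Total volume = 21 + 8 = 29 L
Percentage of A = (21/29) * 100
= 72.41%

72.41


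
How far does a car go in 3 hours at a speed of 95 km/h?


Using distance = speed * time
Speed = 95 km/h
Time = 3 hours
Distance = 95 * 3
= 285 km

285


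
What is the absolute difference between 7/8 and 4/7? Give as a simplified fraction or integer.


Simplify: 7/8 = 7/8 and 4/7 = 4/7
Find common denominator: LCD = 56
Convert: 49/56 and 32/56
Difference = |49 - 32|/56 = 17/56
Simplified = 17/56

17/56


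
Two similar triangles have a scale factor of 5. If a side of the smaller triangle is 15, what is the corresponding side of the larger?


Similar triangles have proportional sides
Scale factor = 5
Smaller side = 15
Corresponding larger side = 15 * 5
= 75

75


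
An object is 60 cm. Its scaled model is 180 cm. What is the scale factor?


Original length = 60 cm
Scaled length = 180 cm
Scale factor = 180 / 60
= 3

3


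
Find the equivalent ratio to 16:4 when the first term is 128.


Original ratio: 16:4
First term target: 128
Scale factor = 128 / 16 = 8
Multiply second term: 4 * 8 = 32
Equivalent ratio = 128:32

128:32


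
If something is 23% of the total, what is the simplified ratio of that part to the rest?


Part = 23%, Remainder = 77%
Ratio = 23:77
GCD(23, 77) = 1
Simplify: 23:77 = 23:77

23:77


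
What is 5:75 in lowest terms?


Find GCD(5, 75)
GCD = 5
Divide both by 5: 5/5 = 1, 75/5 = 15
Simplified ratio = 1:15

1:15


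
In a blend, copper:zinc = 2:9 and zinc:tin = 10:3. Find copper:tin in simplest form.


Given a:b = 2:9 and b:c = 10:3
Make b consistent. Multiply first ratio by 10: a:b = 20:90
Multiply second ratio by 9: b:c = 90:27
Now b = 90 in both, so a:b:c = 20:90:27
Therefore a:c = 20:27
Simplify by GCD: a:c = 20:27

20:27


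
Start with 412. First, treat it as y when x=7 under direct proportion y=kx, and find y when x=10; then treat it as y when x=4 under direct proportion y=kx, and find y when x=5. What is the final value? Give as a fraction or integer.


Start with 412.
Step 1: Direct prop: k = (412)/7; new y = k*10 = 412*10/7 = 4120/7
Step 2: Direct prop: k = (4120/7)/4; new y = k*5 = 4120/7*5/4 = 5150/7
Final result = 5150/7

5150/7


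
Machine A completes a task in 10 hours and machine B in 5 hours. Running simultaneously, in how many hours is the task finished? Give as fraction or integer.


Rate of A = 1/10 job per hour
Rate of B = 1/5 job per hour
Combined rate = 1/10 + 1/5
Find common denominator: (5 + 10)/(10*5) = 15/50
Combined rate = 3/10 job per hour
Time together = 1 / (3/10) = 10/3 hours

10/3


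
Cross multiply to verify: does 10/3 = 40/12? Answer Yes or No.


Cross multiply to check 10/3 = 40/12
Left cross product: 10 * 12 = 120
Right cross product: 3 * 40 = 120
120 = 120
Equal, so proportions match => Yes

Yes


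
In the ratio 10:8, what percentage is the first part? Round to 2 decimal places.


Total parts = 10 + 8 = 18
First part fraction = 10/18
Percentage = (10/18) * 100
= 0.555556 * 100
= 55.56%

55.56


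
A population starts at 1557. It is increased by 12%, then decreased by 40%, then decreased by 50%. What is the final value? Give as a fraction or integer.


Start: 1557
Step 1: increase by 12% => multiply by 112/100
  1557 * 112/100 = 43596/25
Step 2: decrease by 40% => multiply by 60/100
  43596/25 * 60/100 = 130788/125
Step 3: decrease by 50% => multiply by 50/100
  130788/125 * 50/100 = 65394/125
Final value = 65394/125

65394/125


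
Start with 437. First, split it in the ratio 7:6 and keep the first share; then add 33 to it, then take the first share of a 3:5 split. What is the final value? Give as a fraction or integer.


Start with 437.
Step 1: Split 7:6, first share = 437 * 7/13 = 3059/13
Step 2: Add 33: 3059/13+33=3488/13; split 3:5 first = 3488/13*3/8 = 1308/13
Final result = 1308/13

1308/13


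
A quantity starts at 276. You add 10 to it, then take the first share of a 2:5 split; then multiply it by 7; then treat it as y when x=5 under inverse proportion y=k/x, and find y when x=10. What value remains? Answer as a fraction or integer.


Start with 276.
Step 1: Add 10: 276+10=286; split 2:5 first = 286*2/7 = 572/7
Step 2: Multiply by 7: 572/7 * 7 = 572
Step 3: Inverse prop: k = (572)*5; new y = k/10 = 572*5/10 = 286
Final result = 286

286


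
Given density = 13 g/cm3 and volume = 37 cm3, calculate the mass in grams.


Using mass = density * volume
Density = 13 g/cm3
Volume = 37 cm3
Mass = 13 * 37
= 481 g

481


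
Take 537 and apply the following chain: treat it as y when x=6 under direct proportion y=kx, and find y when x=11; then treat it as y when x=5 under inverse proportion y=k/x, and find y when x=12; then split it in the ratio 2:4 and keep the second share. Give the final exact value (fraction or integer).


Start with 537.
Step 1: Direct prop: k = (537)/6; new y = k*11 = 537*11/6 = 1969/2
Step 2: Inverse prop: k = (1969/2)*5; new y = k/12 = 1969/2*5/12 = 9845/24
Step 3: Split 2:4, second share = 9845/24 * 4/6 = 9845/36
Final result = 9845/36

9845/36


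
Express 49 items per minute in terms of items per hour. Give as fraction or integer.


Converting from per minute to per hour
Rate = 49 items per minute
Multiply by 60: 49 * 60
= 2940 items per hour

2940


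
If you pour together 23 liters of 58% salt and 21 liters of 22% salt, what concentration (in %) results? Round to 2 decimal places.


Solute in mixture 1 = 58% of 23 L = 23*58/100 = 667/50 L
Solute in mixture 2 = 22% of 21 L = 21*22/100 = 231/50 L
Total solute = 667/50 + 231/50 = 449/25 L
Total volume = 23 + 21 = 44 L
Final concentration = 449/25/44 * 100 = 40.82%

40.82


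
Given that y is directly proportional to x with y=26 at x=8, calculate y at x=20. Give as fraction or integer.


Direct proportion: y = kx
Find k: k = 26/8 = 13/4
Compute y at x=20: y = 13/4 * 20
y = 65

65


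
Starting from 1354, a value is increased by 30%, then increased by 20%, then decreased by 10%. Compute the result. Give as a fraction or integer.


Start: 1354
Step 1: increase by 30% => multiply by 130/100
  1354 * 130/100 = 8801/5
Step 2: increase by 20% => multiply by 120/100
  8801/5 * 120/100 = 52806/25
Step 3: decrease by 10% => multiply by 90/100
  52806/25 * 90/100 = 237627/125
Final value = 237627/125

237627/125


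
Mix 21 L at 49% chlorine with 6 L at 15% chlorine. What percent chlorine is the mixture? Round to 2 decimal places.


Solute in mixture 1 = 49% of 21 L = 21*49/100 = 1029/100 L
Solute in mixture 2 = 15% of 6 L = 6*15/100 = 9/10 L
Total solute = 1029/100 + 9/10 = 1119/100 L
Total volume = 21 + 6 = 27 L
Final concentration = 1119/100/27 * 100 = 41.44%

41.44


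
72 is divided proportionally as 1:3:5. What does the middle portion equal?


Ratio = 1:3:5
Total parts = 1 + 3 + 5 = 9
Value per part = 72 / 9 = 8
First share = 1 * 8 = 8
Middle share = 3 * 8 = 24
Third share = 5 * 8 = 40

24


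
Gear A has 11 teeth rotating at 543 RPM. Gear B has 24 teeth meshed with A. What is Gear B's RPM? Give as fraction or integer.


Gear ratio: teeth_A * RPM_A = teeth_B * RPM_B
11 * 543 = 24 * RPM_B
5973 = 24 * RPM_B
RPM_B = 5973 / 24
RPM_B = 1991/8

1991/8


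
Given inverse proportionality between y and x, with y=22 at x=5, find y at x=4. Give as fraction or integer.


Inverse proportion: y = k/x
Find k: k = 5 * 22 = 110
Compute y at x=4: y = 110/4
y = 55/2

55/2


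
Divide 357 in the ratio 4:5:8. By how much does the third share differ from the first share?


Total parts = 4 + 5 + 8 = 17
Value per part = 357 / 17 = 21
Shares: 4*21=84, 5*21=105, 8*21=168
Third share = 168, first share = 84
Difference = |168 - 84| = 84

84


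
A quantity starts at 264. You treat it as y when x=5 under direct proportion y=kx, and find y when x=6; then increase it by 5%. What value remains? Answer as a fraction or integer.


Start with 264.
Step 1: Direct prop: k = (264)/5; new y = k*6 = 264*6/5 = 1584/5
Step 2: Increase by 5%: 1584/5 * 105/100 = 8316/25
Final result = 8316/25

8316/25


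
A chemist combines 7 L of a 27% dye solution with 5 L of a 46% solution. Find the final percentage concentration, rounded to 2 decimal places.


Solute in mixture 1 = 27% of 7 L = 7*27/100 = 189/100 L
Solute in mixture 2 = 46% of 5 L = 5*46/100 = 23/10 L
Total solute = 189/100 + 23/10 = 419/100 L
Total volume = 7 + 5 = 12 L
Final concentration = 419/100/12 * 100 = 34.92%

34.92


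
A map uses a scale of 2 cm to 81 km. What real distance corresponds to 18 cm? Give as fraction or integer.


Map scale: 2 cm = 81 km
Measured distance on map = 18 cm
Set up proportion: 18 * 81 / 2
= 1458 / 2
= 729 km

729


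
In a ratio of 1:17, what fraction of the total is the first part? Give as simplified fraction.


Total parts = 1 + 17 = 18
First part fraction = 1/18
Simplify: 1/18 = 1/18

1/18


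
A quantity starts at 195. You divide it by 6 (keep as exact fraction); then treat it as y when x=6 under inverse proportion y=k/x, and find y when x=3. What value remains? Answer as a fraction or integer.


Start with 195.
Step 1: Divide by 6: 195 / 6 = 65/2
Step 2: Inverse prop: k = (65/2)*6; new y = k/3 = 65/2*6/3 = 65
Final result = 65

65


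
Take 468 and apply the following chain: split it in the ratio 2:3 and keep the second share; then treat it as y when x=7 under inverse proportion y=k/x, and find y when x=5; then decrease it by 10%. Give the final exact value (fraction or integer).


Start with 468.
Step 1: Split 2:3, second share = 468 * 3/5 = 1404/5
Step 2: Inverse prop: k = (1404/5)*7; new y = k/5 = 1404/5*7/5 = 9828/25
Step 3: Decrease by 10%: 9828/25 * 90/100 = 44226/125
Final result = 44226/125

44226/125


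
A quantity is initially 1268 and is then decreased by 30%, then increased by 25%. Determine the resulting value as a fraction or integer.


Start: 1268
Step 1: decrease by 30% => multiply by 70/100
  1268 * 70/100 = 4438/5
Step 2: increase by 25% => multiply by 125/100
  4438/5 * 125/100 = 2219/2
Final value = 2219/2

2219/2


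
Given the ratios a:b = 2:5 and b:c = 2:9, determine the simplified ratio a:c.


Given a:b = 2:5 and b:c = 2:9
Make b consistent. Multiply first ratio by 2: a:b = 4:10
Multiply second ratio by 5: b:c = 10:45
Now b = 10 in both, so a:b:c = 4:10:45
Therefore a:c = 4:45
Simplify by GCD: a:c = 4:45

4:45


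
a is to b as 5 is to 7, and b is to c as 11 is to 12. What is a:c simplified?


Given a:b = 5:7 and b:c = 11:12
Make b consistent. Multiply first ratio by 11: a:b = 55:77
Multiply second ratio by 7: b:c = 77:84
Now b = 77 in both, so a:b:c = 55:77:84
Therefore a:c = 55:84
Simplify by GCD: a:c = 55:84

55:84


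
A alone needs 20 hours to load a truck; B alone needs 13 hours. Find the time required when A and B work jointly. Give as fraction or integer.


Rate of A = 1/20 job per hour
Rate of B = 1/13 job per hour
Combined rate = 1/20 + 1/13
Find common denominator: (13 + 20)/(20*13) = 33/260
Combined rate = 33/260 job per hour
Time together = 1 / (33/260) = 260/33 hours

260/33


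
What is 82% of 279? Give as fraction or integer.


Compute 82% of 279
Convert percentage: 82% = 82/100
Multiply: 279 * 82/100
= 22878/100
= 11439/50

11439/50


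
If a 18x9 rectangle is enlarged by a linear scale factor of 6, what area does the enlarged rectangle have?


Original dimensions: 18 x 9
Enlargement factor = 6
New width = 18 * 6 = 108
New height = 9 * 6 = 54
New area = 108 * 54 = 5832

5832


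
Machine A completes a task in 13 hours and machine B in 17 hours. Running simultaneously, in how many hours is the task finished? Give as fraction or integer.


Rate of A = 1/13 job per hour
Rate of B = 1/17 job per hour
Combined rate = 1/13 + 1/17
Find common denominator: (17 + 13)/(13*17) = 30/221
Combined rate = 30/221 job per hour
Time together = 1 / (30/221) = 221/30 hours

221/30


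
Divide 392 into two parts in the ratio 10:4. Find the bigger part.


Total parts = 10 + 4 = 14
Value per part = 392 / 14 = 28
First share = 10 * 28 = 280
Second share = 4 * 28 = 112
Larger share = 280

280


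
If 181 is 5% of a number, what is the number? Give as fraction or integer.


Given: 181 is 5% of the whole
Set up: 181 = 5/100 * whole
whole = 181 * 100 / 5
whole = 18100 / 5
whole = 3620

3620


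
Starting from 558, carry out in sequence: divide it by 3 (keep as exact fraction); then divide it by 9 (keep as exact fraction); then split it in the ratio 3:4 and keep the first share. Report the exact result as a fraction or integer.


Start with 558.
Step 1: Divide by 3: 558 / 3 = 186
Step 2: Divide by 9: 186 / 9 = 62/3
Step 3: Split 3:4, first share = 62/3 * 3/7 = 62/7
Final result = 62/7

62/7


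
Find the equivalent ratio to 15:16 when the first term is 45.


Original ratio: 15:16
First term target: 45
Scale factor = 45 / 15 = 3
Multiply second term: 16 * 3 = 48
Equivalent ratio = 45:48

45:48


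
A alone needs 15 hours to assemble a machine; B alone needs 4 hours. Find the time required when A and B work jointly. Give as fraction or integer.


Rate of A = 1/15 job per hour
Rate of B = 1/4 job per hour
Combined rate = 1/15 + 1/4
Find common denominator: (4 + 15)/(15*4) = 19/60
Combined rate = 19/60 job per hour
Time together = 1 / (19/60) = 60/19 hours

60/19


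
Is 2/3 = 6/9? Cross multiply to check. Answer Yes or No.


Cross multiply to check 2/3 = 6/9
Left cross product: 2 * 9 = 18
Right cross product: 3 * 6 = 18
18 = 18
Equal, so proportions match => Yes

Yes


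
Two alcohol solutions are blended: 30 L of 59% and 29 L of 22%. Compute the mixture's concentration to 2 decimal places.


Solute in mixture 1 = 59% of 30 L = 30*59/100 = 177/10 L
Solute in mixture 2 = 22% of 29 L = 29*22/100 = 319/50 L
Total solute = 177/10 + 319/50 = 602/25 L
Total volume = 30 + 29 = 59 L
Final concentration = 602/25/59 * 100 = 40.81%

40.81


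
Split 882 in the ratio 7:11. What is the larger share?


Total parts = 7 + 11 = 18
Value per part = 882 / 18 = 49
First share = 7 * 49 = 343
Second share = 11 * 49 = 539
Larger share = 539

539


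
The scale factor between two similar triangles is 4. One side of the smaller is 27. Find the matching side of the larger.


Similar triangles have proportional sides
Scale factor = 4
Smaller side = 27
Corresponding larger side = 27 * 4
= 108

108


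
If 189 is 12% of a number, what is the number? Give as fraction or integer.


Given: 189 is 12% of the whole
Set up: 189 = 12/100 * whole
whole = 189 * 100 / 12
whole = 18900 / 12
whole = 1575

1575


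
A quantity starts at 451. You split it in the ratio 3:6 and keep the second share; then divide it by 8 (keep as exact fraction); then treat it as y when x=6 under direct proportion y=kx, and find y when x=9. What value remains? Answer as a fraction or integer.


Start with 451.
Step 1: Split 3:6, second share = 451 * 6/9 = 902/3
Step 2: Divide by 8: 902/3 / 8 = 451/12
Step 3: Direct prop: k = (451/12)/6; new y = k*9 = 451/12*9/6 = 451/8
Final result = 451/8

451/8


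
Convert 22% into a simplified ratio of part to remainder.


Part = 22%, Remainder = 78%
Ratio = 22:78
GCD(22, 78) = 2
Simplify: 11:39 = 11:39

11:39


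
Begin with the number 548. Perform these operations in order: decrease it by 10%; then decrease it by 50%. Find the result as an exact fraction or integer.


Start with 548.
Step 1: Decrease by 10%: 548 * 90/100 = 2466/5
Step 2: Decrease by 50%: 2466/5 * 50/100 = 1233/5
Final result = 1233/5

1233/5


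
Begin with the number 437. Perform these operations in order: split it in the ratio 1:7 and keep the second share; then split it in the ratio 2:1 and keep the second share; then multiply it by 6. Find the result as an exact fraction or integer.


Start with 437.
Step 1: Split 1:7, second share = 437 * 7/8 = 3059/8
Step 2: Split 2:1, second share = 3059/8 * 1/3 = 3059/24
Step 3: Multiply by 6: 3059/24 * 6 = 3059/4
Final result = 3059/4

3059/4


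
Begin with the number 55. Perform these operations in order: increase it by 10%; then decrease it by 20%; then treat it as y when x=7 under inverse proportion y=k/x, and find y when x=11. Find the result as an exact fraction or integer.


Start with 55.
Step 1: Increase by 10%: 55 * 110/100 = 121/2
Step 2: Decrease by 20%: 121/2 * 80/100 = 242/5
Step 3: Inverse prop: k = (242/5)*7; new y = k/11 = 242/5*7/11 = 154/5
Final result = 154/5

154/5


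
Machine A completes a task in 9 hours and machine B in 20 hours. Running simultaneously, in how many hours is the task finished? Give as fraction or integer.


Rate of A = 1/9 job per hour
Rate of B = 1/20 job per hour
Combined rate = 1/9 + 1/20
Find common denominator: (20 + 9)/(9*20) = 29/180
Combined rate = 29/180 job per hour
Time together = 1 / (29/180) = 180/29 hours

180/29


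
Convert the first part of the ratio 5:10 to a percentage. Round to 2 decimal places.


Total parts = 5 + 10 = 15
First part fraction = 5/15
Percentage = (5/15) * 100
= 0.333333 * 100
= 33.33%

33.33


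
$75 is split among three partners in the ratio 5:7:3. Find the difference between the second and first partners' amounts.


Total parts = 5 + 7 + 3 = 15
Value per part = 75 / 15 = 5
Shares: 5*5=25, 7*5=35, 3*5=15
Second share = 35, first share = 25
Difference = |35 - 25| = 10

10


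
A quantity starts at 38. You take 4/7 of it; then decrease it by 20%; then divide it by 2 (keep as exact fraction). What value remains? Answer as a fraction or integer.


Start with 38.
Step 1: Take 4/7: 38 * 4/7 = 152/7
Step 2: Decrease by 20%: 152/7 * 80/100 = 608/35
Step 3: Divide by 2: 608/35 / 2 = 304/35
Final result = 304/35

304/35


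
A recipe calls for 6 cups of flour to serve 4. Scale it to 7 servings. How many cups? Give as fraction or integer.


Original: 6 cups for 4 servings
Target servings = 7
Scaling factor = 7/4
New amount = 6 * 7/4
= 42/4
= 21/2 cups

21/2


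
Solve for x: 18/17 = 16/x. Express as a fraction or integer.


Setting up: 18/17 = 16/x
Cross multiply: 18 * x = 17 * 16
18x = 272
x = 272/18
x = 136/9

136/9


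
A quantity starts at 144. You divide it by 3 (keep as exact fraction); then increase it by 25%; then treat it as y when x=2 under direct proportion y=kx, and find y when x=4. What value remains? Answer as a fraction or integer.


Start with 144.
Step 1: Divide by 3: 144 / 3 = 48
Step 2: Increase by 25%: 48 * 125/100 = 60
Step 3: Direct prop: k = (60)/2; new y = k*4 = 60*4/2 = 120
Final result = 120

120


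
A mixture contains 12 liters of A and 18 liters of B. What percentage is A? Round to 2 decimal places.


Volume of A = 12 L
Volume of B = 18 L
Total volume = 12 + 18 = 30 L
Percentage of A = (12/30) * 100
= 40.00%

40.00


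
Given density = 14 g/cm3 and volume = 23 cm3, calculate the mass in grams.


Using mass = density * volume
Density = 14 g/cm3
Volume = 23 cm3
Mass = 14 * 23
= 322 g

322


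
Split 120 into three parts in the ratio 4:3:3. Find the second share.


Ratio = 4:3:3
Total parts = 4 + 3 + 3 = 10
Value per part = 120 / 10 = 12
First share = 4 * 12 = 48
Middle share = 3 * 12 = 36
Third share = 3 * 12 = 36

36


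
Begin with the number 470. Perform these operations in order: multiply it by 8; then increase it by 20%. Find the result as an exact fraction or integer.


Start with 470.
Step 1: Multiply by 8: 470 * 8 = 3760
Step 2: Increase by 20%: 3760 * 120/100 = 4512
Final result = 4512

4512


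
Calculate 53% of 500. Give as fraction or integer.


Compute 53% of 500
Convert percentage: 53% = 53/100
Multiply: 500 * 53/100
= 26500/100
= 265

265


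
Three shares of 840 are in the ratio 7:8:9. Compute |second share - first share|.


Total parts = 7 + 8 + 9 = 24
Value per part = 840 / 24 = 35
Shares: 7*35=245, 8*35=280, 9*35=315
Second share = 280, first share = 245
Difference = |280 - 245| = 35

35


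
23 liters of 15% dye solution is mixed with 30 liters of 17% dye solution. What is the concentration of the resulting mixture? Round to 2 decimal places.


Solute in mixture 1 = 15% of 23 L = 23*15/100 = 69/20 L
Solute in mixture 2 = 17% of 30 L = 30*17/100 = 51/10 L
Total solute = 69/20 + 51/10 = 171/20 L
Total volume = 23 + 30 = 53 L
Final concentration = 171/20/53 * 100 = 16.13%

16.13


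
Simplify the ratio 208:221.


Find GCD(208, 221)
GCD = 13
Divide both by 13: 208/13 = 16, 221/13 = 17
Simplified ratio = 16:17

16:17


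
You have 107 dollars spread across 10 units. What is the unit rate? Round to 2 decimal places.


Total dollars = 107
Number of units = 10
Unit rate = 107 / 10
= 10.70 dollars per unit

10.70


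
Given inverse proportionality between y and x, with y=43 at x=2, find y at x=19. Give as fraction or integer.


Inverse proportion: y = k/x
Find k: k = 2 * 43 = 86
Compute y at x=19: y = 86/19
y = 86/19

86/19


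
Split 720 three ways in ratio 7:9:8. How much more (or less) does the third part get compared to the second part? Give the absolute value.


Total parts = 7 + 9 + 8 = 24
Value per part = 720 / 24 = 30
Shares: 7*30=210, 9*30=270, 8*30=240
Third share = 240, second share = 270
Difference = |240 - 270| = 30

30
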